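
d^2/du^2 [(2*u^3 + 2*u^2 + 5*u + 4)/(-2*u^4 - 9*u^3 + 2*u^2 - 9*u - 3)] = 2*(-8*u^9 - 24*u^8 - 252*u^7 - 834*u^6 - 1389*u^5 - 306*u^4 + 1285*u^3 - 264*u^2 + 396*u - 231)/(8*u^12 + 108*u^11 + 462*u^10 + 621*u^9 + 546*u^8 + 2403*u^7 + 163*u^6 + 2295*u^5 + 1062*u^4 + 648*u^3 + 675*u^2 + 243*u + 27)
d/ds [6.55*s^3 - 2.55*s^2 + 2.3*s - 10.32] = 19.65*s^2 - 5.1*s + 2.3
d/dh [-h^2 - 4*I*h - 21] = -2*h - 4*I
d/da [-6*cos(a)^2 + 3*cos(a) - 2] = 3*(4*cos(a) - 1)*sin(a)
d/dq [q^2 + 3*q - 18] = 2*q + 3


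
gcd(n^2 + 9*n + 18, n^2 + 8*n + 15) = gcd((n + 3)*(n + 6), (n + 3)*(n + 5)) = n + 3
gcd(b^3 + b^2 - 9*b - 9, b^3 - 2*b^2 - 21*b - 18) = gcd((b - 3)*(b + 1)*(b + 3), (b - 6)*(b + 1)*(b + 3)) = b^2 + 4*b + 3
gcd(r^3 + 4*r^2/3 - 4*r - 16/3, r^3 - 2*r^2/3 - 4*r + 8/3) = r^2 - 4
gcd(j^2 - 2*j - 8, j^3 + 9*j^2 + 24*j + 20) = j + 2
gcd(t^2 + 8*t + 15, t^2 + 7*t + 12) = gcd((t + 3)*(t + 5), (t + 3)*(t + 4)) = t + 3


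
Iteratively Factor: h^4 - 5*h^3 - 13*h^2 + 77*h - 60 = (h - 1)*(h^3 - 4*h^2 - 17*h + 60) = (h - 5)*(h - 1)*(h^2 + h - 12) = (h - 5)*(h - 1)*(h + 4)*(h - 3)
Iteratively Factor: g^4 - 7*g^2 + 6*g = (g)*(g^3 - 7*g + 6) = g*(g - 2)*(g^2 + 2*g - 3) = g*(g - 2)*(g + 3)*(g - 1)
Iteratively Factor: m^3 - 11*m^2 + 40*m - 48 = (m - 4)*(m^2 - 7*m + 12) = (m - 4)^2*(m - 3)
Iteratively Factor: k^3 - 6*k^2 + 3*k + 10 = (k - 5)*(k^2 - k - 2) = (k - 5)*(k - 2)*(k + 1)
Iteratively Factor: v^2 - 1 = (v + 1)*(v - 1)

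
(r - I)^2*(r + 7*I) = r^3 + 5*I*r^2 + 13*r - 7*I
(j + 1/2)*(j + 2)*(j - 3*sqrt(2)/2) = j^3 - 3*sqrt(2)*j^2/2 + 5*j^2/2 - 15*sqrt(2)*j/4 + j - 3*sqrt(2)/2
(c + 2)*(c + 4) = c^2 + 6*c + 8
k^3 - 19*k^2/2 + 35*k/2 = k*(k - 7)*(k - 5/2)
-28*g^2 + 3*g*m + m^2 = (-4*g + m)*(7*g + m)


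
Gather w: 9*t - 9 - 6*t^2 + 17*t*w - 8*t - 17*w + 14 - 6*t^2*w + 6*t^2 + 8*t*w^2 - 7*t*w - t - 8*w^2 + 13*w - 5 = w^2*(8*t - 8) + w*(-6*t^2 + 10*t - 4)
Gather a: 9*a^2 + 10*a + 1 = 9*a^2 + 10*a + 1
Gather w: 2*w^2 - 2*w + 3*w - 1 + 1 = 2*w^2 + w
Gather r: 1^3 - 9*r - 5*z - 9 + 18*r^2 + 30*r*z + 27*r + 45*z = 18*r^2 + r*(30*z + 18) + 40*z - 8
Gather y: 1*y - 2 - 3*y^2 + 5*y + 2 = -3*y^2 + 6*y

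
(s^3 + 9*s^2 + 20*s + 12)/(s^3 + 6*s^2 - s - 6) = (s + 2)/(s - 1)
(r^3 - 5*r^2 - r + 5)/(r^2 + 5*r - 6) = (r^2 - 4*r - 5)/(r + 6)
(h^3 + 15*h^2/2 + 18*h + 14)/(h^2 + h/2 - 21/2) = (h^2 + 4*h + 4)/(h - 3)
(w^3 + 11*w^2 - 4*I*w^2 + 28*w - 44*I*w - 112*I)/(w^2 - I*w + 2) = (w^3 + w^2*(11 - 4*I) + w*(28 - 44*I) - 112*I)/(w^2 - I*w + 2)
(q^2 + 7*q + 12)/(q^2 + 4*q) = (q + 3)/q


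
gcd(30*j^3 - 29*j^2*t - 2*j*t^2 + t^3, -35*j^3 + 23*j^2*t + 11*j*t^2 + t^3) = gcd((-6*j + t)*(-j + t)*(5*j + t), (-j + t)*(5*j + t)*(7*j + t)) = -5*j^2 + 4*j*t + t^2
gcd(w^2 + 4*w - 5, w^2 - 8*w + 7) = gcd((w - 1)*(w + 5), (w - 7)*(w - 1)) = w - 1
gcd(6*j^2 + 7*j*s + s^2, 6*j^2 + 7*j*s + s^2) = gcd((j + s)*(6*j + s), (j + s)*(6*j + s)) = 6*j^2 + 7*j*s + s^2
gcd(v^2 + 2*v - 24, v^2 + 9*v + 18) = v + 6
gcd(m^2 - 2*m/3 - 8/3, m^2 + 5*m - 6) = 1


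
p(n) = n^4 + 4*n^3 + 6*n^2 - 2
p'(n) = 4*n^3 + 12*n^2 + 12*n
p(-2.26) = 8.56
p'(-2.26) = -12.00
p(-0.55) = -0.76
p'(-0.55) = -3.64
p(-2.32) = 9.32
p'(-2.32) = -13.20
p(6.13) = 2556.87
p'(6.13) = 1445.87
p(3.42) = 364.99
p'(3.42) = 341.40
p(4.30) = 768.85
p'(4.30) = 591.51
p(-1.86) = 4.99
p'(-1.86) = -6.54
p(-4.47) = 159.86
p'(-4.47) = -171.13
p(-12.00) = 14686.00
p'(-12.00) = -5328.00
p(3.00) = 241.00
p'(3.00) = 252.00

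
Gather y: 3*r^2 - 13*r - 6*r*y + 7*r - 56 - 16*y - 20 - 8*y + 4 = 3*r^2 - 6*r + y*(-6*r - 24) - 72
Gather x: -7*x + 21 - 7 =14 - 7*x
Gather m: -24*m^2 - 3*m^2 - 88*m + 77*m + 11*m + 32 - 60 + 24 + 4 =-27*m^2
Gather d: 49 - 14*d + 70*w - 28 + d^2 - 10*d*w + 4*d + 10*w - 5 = d^2 + d*(-10*w - 10) + 80*w + 16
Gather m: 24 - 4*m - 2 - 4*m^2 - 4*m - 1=-4*m^2 - 8*m + 21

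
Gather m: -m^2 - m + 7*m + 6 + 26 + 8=-m^2 + 6*m + 40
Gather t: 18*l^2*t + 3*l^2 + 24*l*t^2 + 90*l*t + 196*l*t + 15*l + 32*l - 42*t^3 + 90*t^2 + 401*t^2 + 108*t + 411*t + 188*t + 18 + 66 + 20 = 3*l^2 + 47*l - 42*t^3 + t^2*(24*l + 491) + t*(18*l^2 + 286*l + 707) + 104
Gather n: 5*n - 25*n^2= -25*n^2 + 5*n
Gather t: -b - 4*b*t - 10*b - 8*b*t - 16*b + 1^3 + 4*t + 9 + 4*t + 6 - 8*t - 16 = -12*b*t - 27*b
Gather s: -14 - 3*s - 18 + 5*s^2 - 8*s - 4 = 5*s^2 - 11*s - 36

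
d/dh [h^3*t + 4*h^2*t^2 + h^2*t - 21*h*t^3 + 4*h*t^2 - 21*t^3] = t*(3*h^2 + 8*h*t + 2*h - 21*t^2 + 4*t)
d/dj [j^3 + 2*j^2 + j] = 3*j^2 + 4*j + 1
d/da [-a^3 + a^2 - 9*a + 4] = -3*a^2 + 2*a - 9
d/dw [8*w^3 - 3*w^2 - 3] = 6*w*(4*w - 1)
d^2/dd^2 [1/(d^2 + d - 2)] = 2*(-d^2 - d + (2*d + 1)^2 + 2)/(d^2 + d - 2)^3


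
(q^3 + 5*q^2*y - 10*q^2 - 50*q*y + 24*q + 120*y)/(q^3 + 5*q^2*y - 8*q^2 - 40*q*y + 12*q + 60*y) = (q - 4)/(q - 2)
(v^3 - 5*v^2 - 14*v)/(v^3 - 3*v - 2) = v*(-v^2 + 5*v + 14)/(-v^3 + 3*v + 2)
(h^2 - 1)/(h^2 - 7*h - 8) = (h - 1)/(h - 8)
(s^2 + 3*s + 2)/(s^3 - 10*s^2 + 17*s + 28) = (s + 2)/(s^2 - 11*s + 28)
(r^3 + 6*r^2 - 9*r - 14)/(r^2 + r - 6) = (r^2 + 8*r + 7)/(r + 3)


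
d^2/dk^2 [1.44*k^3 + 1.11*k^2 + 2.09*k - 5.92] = 8.64*k + 2.22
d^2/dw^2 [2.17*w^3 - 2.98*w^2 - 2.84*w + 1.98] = 13.02*w - 5.96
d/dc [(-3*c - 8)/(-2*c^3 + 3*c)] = 12*(-c^3 - 4*c^2 + 2)/(c^2*(4*c^4 - 12*c^2 + 9))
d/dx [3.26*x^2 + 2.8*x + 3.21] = 6.52*x + 2.8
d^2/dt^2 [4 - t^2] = -2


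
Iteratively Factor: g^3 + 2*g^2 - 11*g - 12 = (g - 3)*(g^2 + 5*g + 4) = (g - 3)*(g + 4)*(g + 1)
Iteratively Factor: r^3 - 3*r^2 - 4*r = (r - 4)*(r^2 + r) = (r - 4)*(r + 1)*(r)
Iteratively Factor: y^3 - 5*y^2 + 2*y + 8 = (y + 1)*(y^2 - 6*y + 8) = (y - 2)*(y + 1)*(y - 4)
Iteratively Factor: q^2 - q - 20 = (q - 5)*(q + 4)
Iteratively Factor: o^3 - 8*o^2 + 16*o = (o)*(o^2 - 8*o + 16) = o*(o - 4)*(o - 4)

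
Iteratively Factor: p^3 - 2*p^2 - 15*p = (p)*(p^2 - 2*p - 15) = p*(p + 3)*(p - 5)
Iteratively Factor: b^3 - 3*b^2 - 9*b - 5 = (b + 1)*(b^2 - 4*b - 5) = (b + 1)^2*(b - 5)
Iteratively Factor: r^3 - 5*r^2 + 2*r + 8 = (r - 4)*(r^2 - r - 2) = (r - 4)*(r - 2)*(r + 1)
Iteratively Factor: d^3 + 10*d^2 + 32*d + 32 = (d + 4)*(d^2 + 6*d + 8) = (d + 4)^2*(d + 2)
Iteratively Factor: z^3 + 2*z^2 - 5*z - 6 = (z + 3)*(z^2 - z - 2) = (z + 1)*(z + 3)*(z - 2)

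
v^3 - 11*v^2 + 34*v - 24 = (v - 6)*(v - 4)*(v - 1)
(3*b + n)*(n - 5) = 3*b*n - 15*b + n^2 - 5*n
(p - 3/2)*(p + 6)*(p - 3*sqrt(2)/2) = p^3 - 3*sqrt(2)*p^2/2 + 9*p^2/2 - 27*sqrt(2)*p/4 - 9*p + 27*sqrt(2)/2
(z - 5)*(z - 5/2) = z^2 - 15*z/2 + 25/2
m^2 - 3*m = m*(m - 3)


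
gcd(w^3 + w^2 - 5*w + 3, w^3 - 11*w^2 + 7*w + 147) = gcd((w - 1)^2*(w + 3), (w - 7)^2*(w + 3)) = w + 3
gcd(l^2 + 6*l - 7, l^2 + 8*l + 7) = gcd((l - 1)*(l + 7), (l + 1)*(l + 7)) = l + 7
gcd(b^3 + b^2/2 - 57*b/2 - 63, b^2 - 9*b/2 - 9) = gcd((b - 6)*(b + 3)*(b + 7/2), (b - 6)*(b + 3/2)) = b - 6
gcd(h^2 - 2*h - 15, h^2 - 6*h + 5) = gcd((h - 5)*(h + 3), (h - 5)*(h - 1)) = h - 5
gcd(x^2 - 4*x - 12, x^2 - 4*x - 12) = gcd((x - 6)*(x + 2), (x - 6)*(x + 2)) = x^2 - 4*x - 12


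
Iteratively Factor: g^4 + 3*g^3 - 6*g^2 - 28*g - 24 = (g + 2)*(g^3 + g^2 - 8*g - 12) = (g + 2)^2*(g^2 - g - 6) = (g + 2)^3*(g - 3)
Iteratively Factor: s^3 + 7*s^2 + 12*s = (s + 3)*(s^2 + 4*s) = (s + 3)*(s + 4)*(s)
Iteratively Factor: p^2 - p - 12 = (p - 4)*(p + 3)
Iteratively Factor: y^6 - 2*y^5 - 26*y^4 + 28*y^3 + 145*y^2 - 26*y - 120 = (y + 2)*(y^5 - 4*y^4 - 18*y^3 + 64*y^2 + 17*y - 60) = (y + 2)*(y + 4)*(y^4 - 8*y^3 + 14*y^2 + 8*y - 15) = (y - 3)*(y + 2)*(y + 4)*(y^3 - 5*y^2 - y + 5) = (y - 3)*(y + 1)*(y + 2)*(y + 4)*(y^2 - 6*y + 5) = (y - 5)*(y - 3)*(y + 1)*(y + 2)*(y + 4)*(y - 1)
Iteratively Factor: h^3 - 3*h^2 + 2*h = (h - 1)*(h^2 - 2*h) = h*(h - 1)*(h - 2)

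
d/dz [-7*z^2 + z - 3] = 1 - 14*z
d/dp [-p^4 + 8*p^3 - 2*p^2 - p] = -4*p^3 + 24*p^2 - 4*p - 1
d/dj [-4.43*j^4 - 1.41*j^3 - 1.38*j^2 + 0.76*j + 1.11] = -17.72*j^3 - 4.23*j^2 - 2.76*j + 0.76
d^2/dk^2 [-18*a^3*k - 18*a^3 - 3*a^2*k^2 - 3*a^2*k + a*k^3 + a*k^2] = 2*a*(-3*a + 3*k + 1)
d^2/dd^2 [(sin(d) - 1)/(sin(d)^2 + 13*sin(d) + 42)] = (-sin(d)^5 + 17*sin(d)^4 + 293*sin(d)^3 + 541*sin(d)^2 - 2640*sin(d) - 1346)/(sin(d)^2 + 13*sin(d) + 42)^3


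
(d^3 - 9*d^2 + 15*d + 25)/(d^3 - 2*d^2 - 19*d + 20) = (d^2 - 4*d - 5)/(d^2 + 3*d - 4)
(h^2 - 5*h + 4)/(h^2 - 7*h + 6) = (h - 4)/(h - 6)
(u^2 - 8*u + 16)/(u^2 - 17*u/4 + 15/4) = 4*(u^2 - 8*u + 16)/(4*u^2 - 17*u + 15)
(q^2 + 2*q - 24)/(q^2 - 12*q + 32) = (q + 6)/(q - 8)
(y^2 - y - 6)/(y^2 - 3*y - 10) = (y - 3)/(y - 5)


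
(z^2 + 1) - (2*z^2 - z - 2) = -z^2 + z + 3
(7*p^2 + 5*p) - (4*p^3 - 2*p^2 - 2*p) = -4*p^3 + 9*p^2 + 7*p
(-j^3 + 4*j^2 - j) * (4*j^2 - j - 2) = -4*j^5 + 17*j^4 - 6*j^3 - 7*j^2 + 2*j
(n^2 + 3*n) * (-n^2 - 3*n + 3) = -n^4 - 6*n^3 - 6*n^2 + 9*n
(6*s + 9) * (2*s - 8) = 12*s^2 - 30*s - 72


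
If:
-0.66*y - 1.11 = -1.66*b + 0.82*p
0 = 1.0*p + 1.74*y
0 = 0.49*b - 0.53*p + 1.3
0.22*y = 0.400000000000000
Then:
No Solution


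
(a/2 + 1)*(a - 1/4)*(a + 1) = a^3/2 + 11*a^2/8 + 5*a/8 - 1/4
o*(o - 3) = o^2 - 3*o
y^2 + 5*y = y*(y + 5)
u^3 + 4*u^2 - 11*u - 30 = (u - 3)*(u + 2)*(u + 5)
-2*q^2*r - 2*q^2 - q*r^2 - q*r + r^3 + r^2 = (-2*q + r)*(q + r)*(r + 1)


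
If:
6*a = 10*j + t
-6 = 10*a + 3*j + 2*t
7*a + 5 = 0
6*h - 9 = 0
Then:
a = -5/7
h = 3/2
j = -4/7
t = 10/7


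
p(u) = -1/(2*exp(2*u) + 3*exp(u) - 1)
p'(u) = -(-4*exp(2*u) - 3*exp(u))/(2*exp(2*u) + 3*exp(u) - 1)^2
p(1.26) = -0.03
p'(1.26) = 0.05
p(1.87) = -0.01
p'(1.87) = 0.02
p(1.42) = -0.02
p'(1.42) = 0.04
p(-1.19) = -10.23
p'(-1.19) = 134.22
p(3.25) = -0.00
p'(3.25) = 0.00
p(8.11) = -0.00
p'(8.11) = 0.00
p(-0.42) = -0.55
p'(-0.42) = 1.10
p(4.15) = -0.00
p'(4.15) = 0.00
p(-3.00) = 1.18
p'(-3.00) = 0.22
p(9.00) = 0.00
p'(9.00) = 0.00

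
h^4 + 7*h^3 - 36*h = h*(h - 2)*(h + 3)*(h + 6)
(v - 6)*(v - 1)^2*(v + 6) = v^4 - 2*v^3 - 35*v^2 + 72*v - 36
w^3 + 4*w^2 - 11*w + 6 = (w - 1)^2*(w + 6)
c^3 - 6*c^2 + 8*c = c*(c - 4)*(c - 2)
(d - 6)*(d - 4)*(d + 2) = d^3 - 8*d^2 + 4*d + 48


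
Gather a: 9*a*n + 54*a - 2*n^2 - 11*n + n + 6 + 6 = a*(9*n + 54) - 2*n^2 - 10*n + 12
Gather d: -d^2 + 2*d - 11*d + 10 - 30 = -d^2 - 9*d - 20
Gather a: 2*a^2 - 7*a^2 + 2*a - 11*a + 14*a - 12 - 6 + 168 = -5*a^2 + 5*a + 150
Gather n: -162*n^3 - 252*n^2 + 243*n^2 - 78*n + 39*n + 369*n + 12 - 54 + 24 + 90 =-162*n^3 - 9*n^2 + 330*n + 72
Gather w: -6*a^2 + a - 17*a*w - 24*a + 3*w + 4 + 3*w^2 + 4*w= -6*a^2 - 23*a + 3*w^2 + w*(7 - 17*a) + 4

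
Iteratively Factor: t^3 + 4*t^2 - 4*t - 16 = (t + 2)*(t^2 + 2*t - 8) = (t - 2)*(t + 2)*(t + 4)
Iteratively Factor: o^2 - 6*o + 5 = (o - 1)*(o - 5)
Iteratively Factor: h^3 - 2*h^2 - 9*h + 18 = (h + 3)*(h^2 - 5*h + 6) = (h - 2)*(h + 3)*(h - 3)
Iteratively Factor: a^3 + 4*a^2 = (a + 4)*(a^2) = a*(a + 4)*(a)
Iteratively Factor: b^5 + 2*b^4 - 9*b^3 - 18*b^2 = (b)*(b^4 + 2*b^3 - 9*b^2 - 18*b) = b*(b + 2)*(b^3 - 9*b) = b^2*(b + 2)*(b^2 - 9) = b^2*(b + 2)*(b + 3)*(b - 3)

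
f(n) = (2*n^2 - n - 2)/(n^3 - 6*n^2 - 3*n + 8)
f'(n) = (4*n - 1)/(n^3 - 6*n^2 - 3*n + 8) + (-3*n^2 + 12*n + 3)*(2*n^2 - n - 2)/(n^3 - 6*n^2 - 3*n + 8)^2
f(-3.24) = -0.28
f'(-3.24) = -0.06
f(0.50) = -0.39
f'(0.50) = -0.43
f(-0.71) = -0.04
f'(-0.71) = -0.53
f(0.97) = -3.05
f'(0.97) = -92.68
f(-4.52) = -0.22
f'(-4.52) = -0.03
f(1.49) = -0.15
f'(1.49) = -0.44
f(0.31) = -0.32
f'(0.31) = -0.28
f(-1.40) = -1.44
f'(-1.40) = -9.44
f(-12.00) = -0.12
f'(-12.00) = -0.00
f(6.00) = -6.40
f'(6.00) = -23.42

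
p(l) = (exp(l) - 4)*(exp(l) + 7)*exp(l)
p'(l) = (exp(l) - 4)*(exp(l) + 7)*exp(l) + (exp(l) - 4)*exp(2*l) + (exp(l) + 7)*exp(2*l) = (3*exp(2*l) + 6*exp(l) - 28)*exp(l)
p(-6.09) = -0.06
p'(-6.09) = -0.06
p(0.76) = -36.38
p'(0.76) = -3.11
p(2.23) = 803.39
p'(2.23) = 2671.50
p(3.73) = 76447.21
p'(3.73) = 226464.22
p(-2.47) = -2.35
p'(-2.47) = -2.32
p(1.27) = -16.51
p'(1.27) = 111.83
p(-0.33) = -18.21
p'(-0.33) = -15.91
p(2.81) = 4945.09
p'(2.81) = 14937.76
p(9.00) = 532244993622.86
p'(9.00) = 1596538454733.87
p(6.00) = 66136937.51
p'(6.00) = 197945140.15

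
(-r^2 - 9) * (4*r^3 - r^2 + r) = -4*r^5 + r^4 - 37*r^3 + 9*r^2 - 9*r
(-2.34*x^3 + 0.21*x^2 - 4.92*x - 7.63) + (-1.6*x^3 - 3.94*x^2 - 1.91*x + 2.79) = -3.94*x^3 - 3.73*x^2 - 6.83*x - 4.84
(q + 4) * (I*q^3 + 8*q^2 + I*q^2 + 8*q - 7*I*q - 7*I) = I*q^4 + 8*q^3 + 5*I*q^3 + 40*q^2 - 3*I*q^2 + 32*q - 35*I*q - 28*I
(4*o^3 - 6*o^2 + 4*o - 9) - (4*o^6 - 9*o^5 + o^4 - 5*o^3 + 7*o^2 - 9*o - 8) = -4*o^6 + 9*o^5 - o^4 + 9*o^3 - 13*o^2 + 13*o - 1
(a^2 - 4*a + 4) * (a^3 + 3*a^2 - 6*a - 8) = a^5 - a^4 - 14*a^3 + 28*a^2 + 8*a - 32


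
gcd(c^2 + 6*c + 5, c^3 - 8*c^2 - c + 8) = c + 1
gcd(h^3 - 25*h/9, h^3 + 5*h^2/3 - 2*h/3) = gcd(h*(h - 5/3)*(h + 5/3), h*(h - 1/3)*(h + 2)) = h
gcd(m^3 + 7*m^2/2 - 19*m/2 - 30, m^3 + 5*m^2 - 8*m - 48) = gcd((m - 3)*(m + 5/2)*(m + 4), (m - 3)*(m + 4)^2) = m^2 + m - 12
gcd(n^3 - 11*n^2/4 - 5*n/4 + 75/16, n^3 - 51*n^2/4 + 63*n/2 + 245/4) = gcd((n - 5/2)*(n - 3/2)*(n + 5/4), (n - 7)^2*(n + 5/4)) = n + 5/4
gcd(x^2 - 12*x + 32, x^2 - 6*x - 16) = x - 8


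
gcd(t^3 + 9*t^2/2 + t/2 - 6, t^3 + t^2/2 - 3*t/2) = t^2 + t/2 - 3/2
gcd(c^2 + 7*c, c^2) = c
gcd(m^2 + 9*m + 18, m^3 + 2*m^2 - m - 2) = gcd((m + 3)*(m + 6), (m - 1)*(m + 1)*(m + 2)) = 1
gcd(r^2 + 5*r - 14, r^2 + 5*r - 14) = r^2 + 5*r - 14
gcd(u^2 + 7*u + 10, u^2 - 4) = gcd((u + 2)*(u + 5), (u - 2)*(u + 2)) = u + 2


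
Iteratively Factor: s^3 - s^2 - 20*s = (s + 4)*(s^2 - 5*s) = (s - 5)*(s + 4)*(s)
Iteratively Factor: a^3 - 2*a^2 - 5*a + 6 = (a - 3)*(a^2 + a - 2) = (a - 3)*(a + 2)*(a - 1)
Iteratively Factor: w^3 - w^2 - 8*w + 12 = (w - 2)*(w^2 + w - 6) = (w - 2)*(w + 3)*(w - 2)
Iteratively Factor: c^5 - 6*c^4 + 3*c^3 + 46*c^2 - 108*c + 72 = (c - 2)*(c^4 - 4*c^3 - 5*c^2 + 36*c - 36) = (c - 2)*(c + 3)*(c^3 - 7*c^2 + 16*c - 12) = (c - 2)^2*(c + 3)*(c^2 - 5*c + 6) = (c - 2)^3*(c + 3)*(c - 3)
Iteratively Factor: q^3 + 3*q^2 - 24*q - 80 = (q + 4)*(q^2 - q - 20) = (q + 4)^2*(q - 5)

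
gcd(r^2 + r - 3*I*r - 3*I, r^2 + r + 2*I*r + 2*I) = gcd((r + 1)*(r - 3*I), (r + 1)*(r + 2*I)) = r + 1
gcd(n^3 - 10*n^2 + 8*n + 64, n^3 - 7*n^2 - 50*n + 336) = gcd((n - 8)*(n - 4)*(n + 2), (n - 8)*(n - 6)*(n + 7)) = n - 8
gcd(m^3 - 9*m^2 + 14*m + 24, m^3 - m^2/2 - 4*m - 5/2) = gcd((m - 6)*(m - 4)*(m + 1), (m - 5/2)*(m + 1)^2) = m + 1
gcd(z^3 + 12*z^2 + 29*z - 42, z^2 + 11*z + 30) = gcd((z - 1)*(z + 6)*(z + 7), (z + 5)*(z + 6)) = z + 6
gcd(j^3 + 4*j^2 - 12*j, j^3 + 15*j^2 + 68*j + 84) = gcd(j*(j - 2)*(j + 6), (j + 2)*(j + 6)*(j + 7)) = j + 6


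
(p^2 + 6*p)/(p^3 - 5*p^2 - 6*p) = (p + 6)/(p^2 - 5*p - 6)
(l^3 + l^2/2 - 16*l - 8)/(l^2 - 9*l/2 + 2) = (2*l^2 + 9*l + 4)/(2*l - 1)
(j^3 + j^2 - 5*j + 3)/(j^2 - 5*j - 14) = (-j^3 - j^2 + 5*j - 3)/(-j^2 + 5*j + 14)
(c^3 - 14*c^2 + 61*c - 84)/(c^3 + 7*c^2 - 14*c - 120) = (c^2 - 10*c + 21)/(c^2 + 11*c + 30)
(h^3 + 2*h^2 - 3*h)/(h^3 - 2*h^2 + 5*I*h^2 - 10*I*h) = (h^2 + 2*h - 3)/(h^2 + h*(-2 + 5*I) - 10*I)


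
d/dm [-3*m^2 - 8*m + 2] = -6*m - 8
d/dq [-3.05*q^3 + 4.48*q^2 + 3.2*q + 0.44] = -9.15*q^2 + 8.96*q + 3.2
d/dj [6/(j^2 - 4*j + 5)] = 12*(2 - j)/(j^2 - 4*j + 5)^2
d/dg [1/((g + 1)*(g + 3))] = 2*(-g - 2)/(g^4 + 8*g^3 + 22*g^2 + 24*g + 9)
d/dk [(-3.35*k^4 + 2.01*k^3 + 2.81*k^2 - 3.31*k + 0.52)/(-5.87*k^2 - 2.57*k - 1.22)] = (39.329*k^5 + 14.0298*k^4 + 6.0166*k^3 - 34.008*k^2 - 0.7516*k + 5.3746)/(34.4569*k^4 + 30.1718*k^3 + 20.9277*k^2 + 6.2708*k + 1.4884)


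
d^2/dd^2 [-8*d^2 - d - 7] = -16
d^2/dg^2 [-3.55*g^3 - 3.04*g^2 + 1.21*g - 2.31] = -21.3*g - 6.08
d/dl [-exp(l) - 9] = -exp(l)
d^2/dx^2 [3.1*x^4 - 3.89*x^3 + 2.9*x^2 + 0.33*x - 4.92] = 37.2*x^2 - 23.34*x + 5.8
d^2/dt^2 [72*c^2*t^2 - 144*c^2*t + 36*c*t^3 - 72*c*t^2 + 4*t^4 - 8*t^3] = 144*c^2 + 216*c*t - 144*c + 48*t^2 - 48*t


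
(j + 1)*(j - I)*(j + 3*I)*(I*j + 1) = I*j^4 - j^3 + I*j^3 - j^2 + 5*I*j^2 + 3*j + 5*I*j + 3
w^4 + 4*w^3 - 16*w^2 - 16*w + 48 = (w - 2)^2*(w + 2)*(w + 6)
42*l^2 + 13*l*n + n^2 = (6*l + n)*(7*l + n)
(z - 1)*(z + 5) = z^2 + 4*z - 5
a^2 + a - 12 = (a - 3)*(a + 4)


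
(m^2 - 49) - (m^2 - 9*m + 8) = 9*m - 57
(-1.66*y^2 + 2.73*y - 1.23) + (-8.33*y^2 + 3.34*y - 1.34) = -9.99*y^2 + 6.07*y - 2.57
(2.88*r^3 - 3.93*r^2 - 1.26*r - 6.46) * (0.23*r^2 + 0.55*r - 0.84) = 0.6624*r^5 + 0.6801*r^4 - 4.8705*r^3 + 1.1224*r^2 - 2.4946*r + 5.4264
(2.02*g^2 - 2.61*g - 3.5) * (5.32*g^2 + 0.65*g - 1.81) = 10.7464*g^4 - 12.5722*g^3 - 23.9727*g^2 + 2.4491*g + 6.335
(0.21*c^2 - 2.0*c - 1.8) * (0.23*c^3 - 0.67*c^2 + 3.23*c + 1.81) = 0.0483*c^5 - 0.6007*c^4 + 1.6043*c^3 - 4.8739*c^2 - 9.434*c - 3.258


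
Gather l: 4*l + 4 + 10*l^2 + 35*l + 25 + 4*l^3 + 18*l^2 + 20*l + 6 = 4*l^3 + 28*l^2 + 59*l + 35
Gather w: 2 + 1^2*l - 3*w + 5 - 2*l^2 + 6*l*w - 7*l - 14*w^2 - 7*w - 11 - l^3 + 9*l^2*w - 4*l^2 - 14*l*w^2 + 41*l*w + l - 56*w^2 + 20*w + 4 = -l^3 - 6*l^2 - 5*l + w^2*(-14*l - 70) + w*(9*l^2 + 47*l + 10)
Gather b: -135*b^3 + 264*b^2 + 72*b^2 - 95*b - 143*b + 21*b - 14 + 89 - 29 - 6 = -135*b^3 + 336*b^2 - 217*b + 40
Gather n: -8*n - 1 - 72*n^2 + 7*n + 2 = -72*n^2 - n + 1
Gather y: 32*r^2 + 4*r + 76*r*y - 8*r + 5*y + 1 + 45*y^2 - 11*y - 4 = 32*r^2 - 4*r + 45*y^2 + y*(76*r - 6) - 3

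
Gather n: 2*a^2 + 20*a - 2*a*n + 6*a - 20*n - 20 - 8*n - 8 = 2*a^2 + 26*a + n*(-2*a - 28) - 28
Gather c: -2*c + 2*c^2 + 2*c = 2*c^2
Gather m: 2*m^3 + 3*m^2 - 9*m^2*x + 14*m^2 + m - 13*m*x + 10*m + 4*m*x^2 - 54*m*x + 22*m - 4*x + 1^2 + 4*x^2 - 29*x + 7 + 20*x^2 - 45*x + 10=2*m^3 + m^2*(17 - 9*x) + m*(4*x^2 - 67*x + 33) + 24*x^2 - 78*x + 18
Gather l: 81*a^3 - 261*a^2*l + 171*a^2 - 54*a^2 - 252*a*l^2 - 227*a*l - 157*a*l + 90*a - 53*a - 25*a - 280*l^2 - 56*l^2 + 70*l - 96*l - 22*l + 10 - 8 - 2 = 81*a^3 + 117*a^2 + 12*a + l^2*(-252*a - 336) + l*(-261*a^2 - 384*a - 48)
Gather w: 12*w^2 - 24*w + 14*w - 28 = 12*w^2 - 10*w - 28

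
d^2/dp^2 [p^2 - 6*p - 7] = 2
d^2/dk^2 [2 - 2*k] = 0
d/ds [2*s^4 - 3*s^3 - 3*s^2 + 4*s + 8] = 8*s^3 - 9*s^2 - 6*s + 4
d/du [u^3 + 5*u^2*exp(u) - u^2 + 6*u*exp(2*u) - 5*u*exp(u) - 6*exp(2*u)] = 5*u^2*exp(u) + 3*u^2 + 12*u*exp(2*u) + 5*u*exp(u) - 2*u - 6*exp(2*u) - 5*exp(u)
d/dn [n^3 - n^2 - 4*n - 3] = 3*n^2 - 2*n - 4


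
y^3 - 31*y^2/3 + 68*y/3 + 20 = (y - 6)*(y - 5)*(y + 2/3)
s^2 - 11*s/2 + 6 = (s - 4)*(s - 3/2)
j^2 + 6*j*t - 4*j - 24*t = (j - 4)*(j + 6*t)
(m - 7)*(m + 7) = m^2 - 49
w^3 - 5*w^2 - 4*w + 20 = (w - 5)*(w - 2)*(w + 2)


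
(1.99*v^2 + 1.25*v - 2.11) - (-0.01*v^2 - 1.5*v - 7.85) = 2.0*v^2 + 2.75*v + 5.74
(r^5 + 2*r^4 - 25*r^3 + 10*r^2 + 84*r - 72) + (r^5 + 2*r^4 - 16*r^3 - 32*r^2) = 2*r^5 + 4*r^4 - 41*r^3 - 22*r^2 + 84*r - 72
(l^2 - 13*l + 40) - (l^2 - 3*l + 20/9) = 340/9 - 10*l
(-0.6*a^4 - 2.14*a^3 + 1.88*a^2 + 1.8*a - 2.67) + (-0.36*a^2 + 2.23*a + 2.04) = -0.6*a^4 - 2.14*a^3 + 1.52*a^2 + 4.03*a - 0.63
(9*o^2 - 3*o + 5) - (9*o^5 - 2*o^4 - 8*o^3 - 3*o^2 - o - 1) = -9*o^5 + 2*o^4 + 8*o^3 + 12*o^2 - 2*o + 6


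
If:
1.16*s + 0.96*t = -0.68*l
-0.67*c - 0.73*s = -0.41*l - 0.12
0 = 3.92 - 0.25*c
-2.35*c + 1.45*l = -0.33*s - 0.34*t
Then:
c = 15.68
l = 30.67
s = 3.00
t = -25.35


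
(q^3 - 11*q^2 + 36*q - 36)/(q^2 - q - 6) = (q^2 - 8*q + 12)/(q + 2)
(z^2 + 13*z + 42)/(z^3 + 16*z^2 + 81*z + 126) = 1/(z + 3)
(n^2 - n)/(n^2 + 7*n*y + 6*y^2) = n*(n - 1)/(n^2 + 7*n*y + 6*y^2)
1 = 1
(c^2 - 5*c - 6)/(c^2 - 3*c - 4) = (c - 6)/(c - 4)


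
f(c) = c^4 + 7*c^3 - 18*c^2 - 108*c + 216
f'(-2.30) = 37.22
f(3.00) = 0.00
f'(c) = 4*c^3 + 21*c^2 - 36*c - 108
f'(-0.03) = -106.90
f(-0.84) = 290.37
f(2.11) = -6.44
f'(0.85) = -120.97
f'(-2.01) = 16.72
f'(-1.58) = -14.47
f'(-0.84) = -65.31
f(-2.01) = 319.84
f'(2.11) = -52.89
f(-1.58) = 320.33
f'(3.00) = 81.00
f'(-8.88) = -933.29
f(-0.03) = 219.22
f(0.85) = 116.02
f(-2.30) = 312.00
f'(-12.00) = -3564.00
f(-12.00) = 7560.00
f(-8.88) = 1072.09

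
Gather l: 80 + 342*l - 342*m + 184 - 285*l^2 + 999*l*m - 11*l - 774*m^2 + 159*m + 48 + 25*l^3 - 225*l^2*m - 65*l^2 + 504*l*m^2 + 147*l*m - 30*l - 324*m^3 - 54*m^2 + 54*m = 25*l^3 + l^2*(-225*m - 350) + l*(504*m^2 + 1146*m + 301) - 324*m^3 - 828*m^2 - 129*m + 312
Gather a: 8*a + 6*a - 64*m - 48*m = 14*a - 112*m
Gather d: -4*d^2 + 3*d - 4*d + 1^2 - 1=-4*d^2 - d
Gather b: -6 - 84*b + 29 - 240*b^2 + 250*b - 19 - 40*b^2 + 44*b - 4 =-280*b^2 + 210*b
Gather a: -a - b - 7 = -a - b - 7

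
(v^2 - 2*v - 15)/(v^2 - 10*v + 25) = (v + 3)/(v - 5)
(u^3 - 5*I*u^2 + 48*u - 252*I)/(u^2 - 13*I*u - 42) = (u^2 + I*u + 42)/(u - 7*I)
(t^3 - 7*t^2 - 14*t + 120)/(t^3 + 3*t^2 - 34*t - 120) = (t - 5)/(t + 5)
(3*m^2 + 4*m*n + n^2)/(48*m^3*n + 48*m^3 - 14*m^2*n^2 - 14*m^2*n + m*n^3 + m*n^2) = (3*m^2 + 4*m*n + n^2)/(m*(48*m^2*n + 48*m^2 - 14*m*n^2 - 14*m*n + n^3 + n^2))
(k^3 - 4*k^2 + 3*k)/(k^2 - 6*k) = (k^2 - 4*k + 3)/(k - 6)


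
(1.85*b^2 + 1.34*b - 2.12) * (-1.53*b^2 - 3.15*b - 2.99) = -2.8305*b^4 - 7.8777*b^3 - 6.5089*b^2 + 2.6714*b + 6.3388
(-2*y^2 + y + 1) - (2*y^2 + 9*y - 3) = -4*y^2 - 8*y + 4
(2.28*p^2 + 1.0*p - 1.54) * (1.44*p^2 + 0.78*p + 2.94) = 3.2832*p^4 + 3.2184*p^3 + 5.2656*p^2 + 1.7388*p - 4.5276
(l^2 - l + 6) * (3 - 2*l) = -2*l^3 + 5*l^2 - 15*l + 18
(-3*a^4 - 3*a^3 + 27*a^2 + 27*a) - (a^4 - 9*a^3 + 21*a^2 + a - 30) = -4*a^4 + 6*a^3 + 6*a^2 + 26*a + 30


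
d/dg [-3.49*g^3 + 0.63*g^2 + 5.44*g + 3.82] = -10.47*g^2 + 1.26*g + 5.44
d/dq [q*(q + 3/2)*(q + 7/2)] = 3*q^2 + 10*q + 21/4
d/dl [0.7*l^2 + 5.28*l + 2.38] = 1.4*l + 5.28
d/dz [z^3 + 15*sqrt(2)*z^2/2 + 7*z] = 3*z^2 + 15*sqrt(2)*z + 7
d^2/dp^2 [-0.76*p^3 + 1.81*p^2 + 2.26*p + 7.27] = 3.62 - 4.56*p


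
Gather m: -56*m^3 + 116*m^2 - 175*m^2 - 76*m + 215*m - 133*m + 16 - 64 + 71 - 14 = -56*m^3 - 59*m^2 + 6*m + 9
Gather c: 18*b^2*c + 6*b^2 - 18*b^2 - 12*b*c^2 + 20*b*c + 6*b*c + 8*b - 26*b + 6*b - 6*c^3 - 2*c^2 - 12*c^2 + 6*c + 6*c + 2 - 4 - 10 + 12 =-12*b^2 - 12*b - 6*c^3 + c^2*(-12*b - 14) + c*(18*b^2 + 26*b + 12)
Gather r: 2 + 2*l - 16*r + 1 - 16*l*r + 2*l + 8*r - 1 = 4*l + r*(-16*l - 8) + 2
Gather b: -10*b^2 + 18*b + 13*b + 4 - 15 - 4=-10*b^2 + 31*b - 15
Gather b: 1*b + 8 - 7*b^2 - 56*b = -7*b^2 - 55*b + 8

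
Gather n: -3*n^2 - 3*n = -3*n^2 - 3*n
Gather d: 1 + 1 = 2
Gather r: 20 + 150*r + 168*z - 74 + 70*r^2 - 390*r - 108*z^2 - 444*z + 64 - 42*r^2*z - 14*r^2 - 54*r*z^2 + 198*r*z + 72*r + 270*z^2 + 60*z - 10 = r^2*(56 - 42*z) + r*(-54*z^2 + 198*z - 168) + 162*z^2 - 216*z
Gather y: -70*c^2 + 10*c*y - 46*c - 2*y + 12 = -70*c^2 - 46*c + y*(10*c - 2) + 12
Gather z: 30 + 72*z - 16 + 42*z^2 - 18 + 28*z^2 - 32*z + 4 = 70*z^2 + 40*z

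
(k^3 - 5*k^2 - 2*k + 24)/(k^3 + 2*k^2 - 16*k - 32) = (k - 3)/(k + 4)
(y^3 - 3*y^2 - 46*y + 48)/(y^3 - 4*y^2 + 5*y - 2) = (y^2 - 2*y - 48)/(y^2 - 3*y + 2)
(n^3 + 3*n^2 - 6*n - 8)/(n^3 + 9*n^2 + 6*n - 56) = (n + 1)/(n + 7)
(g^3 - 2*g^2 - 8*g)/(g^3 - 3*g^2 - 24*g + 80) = g*(g + 2)/(g^2 + g - 20)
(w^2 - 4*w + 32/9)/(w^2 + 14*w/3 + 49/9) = (9*w^2 - 36*w + 32)/(9*w^2 + 42*w + 49)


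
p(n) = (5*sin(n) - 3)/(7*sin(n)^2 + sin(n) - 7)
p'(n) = (-14*sin(n)*cos(n) - cos(n))*(5*sin(n) - 3)/(7*sin(n)^2 + sin(n) - 7)^2 + 5*cos(n)/(7*sin(n)^2 + sin(n) - 7) = (-35*sin(n)^2 + 42*sin(n) - 32)*cos(n)/(sin(n) - 7*cos(n)^2)^2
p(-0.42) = 0.81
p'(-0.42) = -1.29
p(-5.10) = -21.94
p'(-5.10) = -1584.57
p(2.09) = -1.57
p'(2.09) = 14.87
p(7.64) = 2.85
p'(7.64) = -11.83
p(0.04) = 0.40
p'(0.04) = -0.63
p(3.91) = 1.50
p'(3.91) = 3.02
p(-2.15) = 2.45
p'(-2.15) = 5.83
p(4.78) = 7.76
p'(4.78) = -6.93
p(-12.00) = 0.07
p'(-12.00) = -0.83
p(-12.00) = 0.07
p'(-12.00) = -0.83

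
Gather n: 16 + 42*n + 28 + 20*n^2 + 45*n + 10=20*n^2 + 87*n + 54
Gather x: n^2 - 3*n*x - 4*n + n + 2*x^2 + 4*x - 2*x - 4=n^2 - 3*n + 2*x^2 + x*(2 - 3*n) - 4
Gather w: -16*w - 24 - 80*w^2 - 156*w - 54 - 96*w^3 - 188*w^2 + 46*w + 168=-96*w^3 - 268*w^2 - 126*w + 90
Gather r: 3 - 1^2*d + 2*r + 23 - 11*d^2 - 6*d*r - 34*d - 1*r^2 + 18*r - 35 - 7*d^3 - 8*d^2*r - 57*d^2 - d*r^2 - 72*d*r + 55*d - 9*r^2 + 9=-7*d^3 - 68*d^2 + 20*d + r^2*(-d - 10) + r*(-8*d^2 - 78*d + 20)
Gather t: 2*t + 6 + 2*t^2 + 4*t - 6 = 2*t^2 + 6*t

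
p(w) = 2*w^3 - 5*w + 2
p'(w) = 6*w^2 - 5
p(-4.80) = -195.18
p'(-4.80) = 133.24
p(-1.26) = 4.30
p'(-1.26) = 4.53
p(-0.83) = 5.01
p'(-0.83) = -0.87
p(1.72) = 3.58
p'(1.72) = 12.75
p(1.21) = -0.51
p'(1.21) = 3.78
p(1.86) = 5.57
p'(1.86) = 15.76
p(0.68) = -0.77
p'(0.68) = -2.23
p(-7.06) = -666.49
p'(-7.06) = 294.06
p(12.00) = 3398.00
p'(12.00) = 859.00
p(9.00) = 1415.00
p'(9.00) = 481.00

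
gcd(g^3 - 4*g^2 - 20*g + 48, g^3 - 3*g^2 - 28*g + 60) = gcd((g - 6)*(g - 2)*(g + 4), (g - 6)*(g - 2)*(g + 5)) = g^2 - 8*g + 12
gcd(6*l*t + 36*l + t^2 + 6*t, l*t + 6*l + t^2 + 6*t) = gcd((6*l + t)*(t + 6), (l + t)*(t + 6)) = t + 6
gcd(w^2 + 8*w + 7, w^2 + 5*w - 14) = w + 7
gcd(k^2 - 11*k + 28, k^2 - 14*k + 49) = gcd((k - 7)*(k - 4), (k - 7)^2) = k - 7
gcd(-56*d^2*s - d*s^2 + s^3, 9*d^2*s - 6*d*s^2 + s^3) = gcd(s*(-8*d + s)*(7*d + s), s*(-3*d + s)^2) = s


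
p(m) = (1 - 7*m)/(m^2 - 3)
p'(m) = -2*m*(1 - 7*m)/(m^2 - 3)^2 - 7/(m^2 - 3) = (7*m^2 - 2*m + 21)/(m^4 - 6*m^2 + 9)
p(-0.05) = -0.45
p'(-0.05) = 2.35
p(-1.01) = -4.08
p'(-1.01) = 7.69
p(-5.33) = 1.51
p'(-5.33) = 0.36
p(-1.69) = -89.16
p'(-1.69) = 2142.86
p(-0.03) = -0.40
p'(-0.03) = 2.34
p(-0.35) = -1.20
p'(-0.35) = 2.72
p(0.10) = -0.10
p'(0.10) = 2.33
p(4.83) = -1.61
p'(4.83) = 0.42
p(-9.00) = 0.82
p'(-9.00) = 0.10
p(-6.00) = 1.30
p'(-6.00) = 0.26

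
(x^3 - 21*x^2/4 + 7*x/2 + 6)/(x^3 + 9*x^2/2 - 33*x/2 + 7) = (4*x^2 - 13*x - 12)/(2*(2*x^2 + 13*x - 7))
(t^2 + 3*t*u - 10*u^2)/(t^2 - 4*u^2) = (t + 5*u)/(t + 2*u)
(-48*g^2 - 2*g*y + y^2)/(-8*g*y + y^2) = (6*g + y)/y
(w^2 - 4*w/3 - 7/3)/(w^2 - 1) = (w - 7/3)/(w - 1)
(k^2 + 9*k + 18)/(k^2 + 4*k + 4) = (k^2 + 9*k + 18)/(k^2 + 4*k + 4)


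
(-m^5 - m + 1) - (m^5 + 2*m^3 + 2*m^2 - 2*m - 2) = -2*m^5 - 2*m^3 - 2*m^2 + m + 3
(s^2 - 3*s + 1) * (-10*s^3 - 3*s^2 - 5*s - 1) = -10*s^5 + 27*s^4 - 6*s^3 + 11*s^2 - 2*s - 1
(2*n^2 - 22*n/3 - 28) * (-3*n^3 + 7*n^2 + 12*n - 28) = -6*n^5 + 36*n^4 + 170*n^3/3 - 340*n^2 - 392*n/3 + 784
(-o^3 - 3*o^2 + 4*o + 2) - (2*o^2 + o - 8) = -o^3 - 5*o^2 + 3*o + 10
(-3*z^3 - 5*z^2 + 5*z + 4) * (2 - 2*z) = 6*z^4 + 4*z^3 - 20*z^2 + 2*z + 8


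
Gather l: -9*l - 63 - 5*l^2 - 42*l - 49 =-5*l^2 - 51*l - 112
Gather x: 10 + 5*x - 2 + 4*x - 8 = 9*x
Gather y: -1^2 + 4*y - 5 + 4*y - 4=8*y - 10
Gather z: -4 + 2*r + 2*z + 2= 2*r + 2*z - 2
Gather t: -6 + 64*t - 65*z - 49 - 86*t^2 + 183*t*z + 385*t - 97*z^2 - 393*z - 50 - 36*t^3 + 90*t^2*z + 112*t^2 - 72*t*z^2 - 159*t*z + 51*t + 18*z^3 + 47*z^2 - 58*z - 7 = -36*t^3 + t^2*(90*z + 26) + t*(-72*z^2 + 24*z + 500) + 18*z^3 - 50*z^2 - 516*z - 112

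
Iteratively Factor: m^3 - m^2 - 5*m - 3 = (m - 3)*(m^2 + 2*m + 1) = (m - 3)*(m + 1)*(m + 1)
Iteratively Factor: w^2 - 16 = (w + 4)*(w - 4)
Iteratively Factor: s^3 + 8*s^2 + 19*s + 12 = (s + 4)*(s^2 + 4*s + 3) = (s + 1)*(s + 4)*(s + 3)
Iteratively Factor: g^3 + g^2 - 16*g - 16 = (g + 1)*(g^2 - 16) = (g - 4)*(g + 1)*(g + 4)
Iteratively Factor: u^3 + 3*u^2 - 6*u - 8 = (u + 4)*(u^2 - u - 2) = (u + 1)*(u + 4)*(u - 2)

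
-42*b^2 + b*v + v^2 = (-6*b + v)*(7*b + v)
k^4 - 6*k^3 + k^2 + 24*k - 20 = (k - 5)*(k - 2)*(k - 1)*(k + 2)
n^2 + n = n*(n + 1)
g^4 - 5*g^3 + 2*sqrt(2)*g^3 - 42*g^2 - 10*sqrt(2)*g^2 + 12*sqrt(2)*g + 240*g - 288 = (g - 3)*(g - 2)*(g - 4*sqrt(2))*(g + 6*sqrt(2))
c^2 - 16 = (c - 4)*(c + 4)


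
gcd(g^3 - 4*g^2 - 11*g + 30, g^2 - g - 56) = 1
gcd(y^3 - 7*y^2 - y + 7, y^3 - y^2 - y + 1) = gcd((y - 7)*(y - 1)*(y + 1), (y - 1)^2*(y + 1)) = y^2 - 1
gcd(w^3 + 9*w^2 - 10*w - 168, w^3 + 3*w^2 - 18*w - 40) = w - 4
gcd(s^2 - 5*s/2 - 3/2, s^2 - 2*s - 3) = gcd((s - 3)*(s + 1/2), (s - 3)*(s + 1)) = s - 3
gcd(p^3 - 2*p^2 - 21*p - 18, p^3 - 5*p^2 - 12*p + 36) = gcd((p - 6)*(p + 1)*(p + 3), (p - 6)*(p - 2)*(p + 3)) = p^2 - 3*p - 18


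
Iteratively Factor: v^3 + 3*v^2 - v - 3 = (v + 3)*(v^2 - 1) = (v - 1)*(v + 3)*(v + 1)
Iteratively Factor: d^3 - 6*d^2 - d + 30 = (d + 2)*(d^2 - 8*d + 15) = (d - 5)*(d + 2)*(d - 3)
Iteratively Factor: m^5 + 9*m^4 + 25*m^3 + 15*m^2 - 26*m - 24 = (m + 4)*(m^4 + 5*m^3 + 5*m^2 - 5*m - 6) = (m + 2)*(m + 4)*(m^3 + 3*m^2 - m - 3) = (m + 2)*(m + 3)*(m + 4)*(m^2 - 1) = (m - 1)*(m + 2)*(m + 3)*(m + 4)*(m + 1)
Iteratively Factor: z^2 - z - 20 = (z - 5)*(z + 4)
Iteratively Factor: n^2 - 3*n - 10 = (n + 2)*(n - 5)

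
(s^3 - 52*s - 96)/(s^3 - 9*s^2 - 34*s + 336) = (s + 2)/(s - 7)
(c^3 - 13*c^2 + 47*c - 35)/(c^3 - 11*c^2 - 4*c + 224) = (c^2 - 6*c + 5)/(c^2 - 4*c - 32)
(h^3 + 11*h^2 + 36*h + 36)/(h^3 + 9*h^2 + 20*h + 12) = (h + 3)/(h + 1)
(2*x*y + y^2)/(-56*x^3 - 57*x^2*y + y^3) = y*(-2*x - y)/(56*x^3 + 57*x^2*y - y^3)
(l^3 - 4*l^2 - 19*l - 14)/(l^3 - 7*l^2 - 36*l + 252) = (l^2 + 3*l + 2)/(l^2 - 36)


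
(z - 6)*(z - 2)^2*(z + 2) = z^4 - 8*z^3 + 8*z^2 + 32*z - 48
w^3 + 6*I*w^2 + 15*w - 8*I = (w - I)^2*(w + 8*I)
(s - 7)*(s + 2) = s^2 - 5*s - 14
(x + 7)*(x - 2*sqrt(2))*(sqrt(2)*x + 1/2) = sqrt(2)*x^3 - 7*x^2/2 + 7*sqrt(2)*x^2 - 49*x/2 - sqrt(2)*x - 7*sqrt(2)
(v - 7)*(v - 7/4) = v^2 - 35*v/4 + 49/4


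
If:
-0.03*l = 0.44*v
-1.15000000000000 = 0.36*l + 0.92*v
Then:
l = -3.87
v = 0.26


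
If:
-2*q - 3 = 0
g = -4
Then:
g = -4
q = -3/2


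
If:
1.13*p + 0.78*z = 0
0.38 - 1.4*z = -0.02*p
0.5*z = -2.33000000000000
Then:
No Solution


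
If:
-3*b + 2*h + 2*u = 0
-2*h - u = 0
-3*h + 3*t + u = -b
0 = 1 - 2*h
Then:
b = -1/3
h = 1/2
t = 17/18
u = -1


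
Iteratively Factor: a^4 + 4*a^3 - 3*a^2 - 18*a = (a)*(a^3 + 4*a^2 - 3*a - 18) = a*(a + 3)*(a^2 + a - 6) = a*(a + 3)^2*(a - 2)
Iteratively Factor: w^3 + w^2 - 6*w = (w - 2)*(w^2 + 3*w) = w*(w - 2)*(w + 3)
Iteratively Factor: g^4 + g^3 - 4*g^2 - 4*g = (g + 1)*(g^3 - 4*g) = g*(g + 1)*(g^2 - 4) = g*(g - 2)*(g + 1)*(g + 2)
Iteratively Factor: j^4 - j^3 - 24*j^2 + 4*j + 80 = (j + 4)*(j^3 - 5*j^2 - 4*j + 20) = (j + 2)*(j + 4)*(j^2 - 7*j + 10) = (j - 2)*(j + 2)*(j + 4)*(j - 5)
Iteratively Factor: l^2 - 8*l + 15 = (l - 5)*(l - 3)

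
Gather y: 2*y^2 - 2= 2*y^2 - 2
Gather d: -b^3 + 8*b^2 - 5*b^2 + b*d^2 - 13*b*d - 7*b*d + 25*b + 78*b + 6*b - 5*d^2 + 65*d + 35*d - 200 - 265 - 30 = -b^3 + 3*b^2 + 109*b + d^2*(b - 5) + d*(100 - 20*b) - 495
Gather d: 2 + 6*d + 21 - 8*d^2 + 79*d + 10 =-8*d^2 + 85*d + 33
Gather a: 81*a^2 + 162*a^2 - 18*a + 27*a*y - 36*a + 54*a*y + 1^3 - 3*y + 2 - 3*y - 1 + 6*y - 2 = 243*a^2 + a*(81*y - 54)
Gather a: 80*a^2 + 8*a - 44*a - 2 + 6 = 80*a^2 - 36*a + 4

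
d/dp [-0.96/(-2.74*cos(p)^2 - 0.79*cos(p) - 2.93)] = (5.2608*cos(p) + 0.7584)*sin(p)/(2.74*cos(p)^2 + 0.79*cos(p) + 2.93)^2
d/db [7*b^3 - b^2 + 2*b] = 21*b^2 - 2*b + 2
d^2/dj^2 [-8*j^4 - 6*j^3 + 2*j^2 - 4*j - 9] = -96*j^2 - 36*j + 4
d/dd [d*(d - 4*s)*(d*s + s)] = s*(3*d^2 - 8*d*s + 2*d - 4*s)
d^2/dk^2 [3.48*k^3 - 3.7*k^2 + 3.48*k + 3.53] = 20.88*k - 7.4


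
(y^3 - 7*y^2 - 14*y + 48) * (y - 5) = y^4 - 12*y^3 + 21*y^2 + 118*y - 240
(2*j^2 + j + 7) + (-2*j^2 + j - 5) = 2*j + 2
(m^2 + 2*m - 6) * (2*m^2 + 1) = 2*m^4 + 4*m^3 - 11*m^2 + 2*m - 6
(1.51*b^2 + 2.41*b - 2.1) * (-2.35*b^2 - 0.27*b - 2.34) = -3.5485*b^4 - 6.0712*b^3 + 0.750900000000001*b^2 - 5.0724*b + 4.914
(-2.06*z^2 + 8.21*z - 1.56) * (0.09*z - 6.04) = -0.1854*z^3 + 13.1813*z^2 - 49.7288*z + 9.4224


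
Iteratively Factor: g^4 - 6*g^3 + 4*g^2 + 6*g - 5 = (g - 1)*(g^3 - 5*g^2 - g + 5) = (g - 1)^2*(g^2 - 4*g - 5) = (g - 5)*(g - 1)^2*(g + 1)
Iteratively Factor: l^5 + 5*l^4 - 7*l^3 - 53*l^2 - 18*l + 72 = (l + 4)*(l^4 + l^3 - 11*l^2 - 9*l + 18) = (l + 2)*(l + 4)*(l^3 - l^2 - 9*l + 9) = (l - 3)*(l + 2)*(l + 4)*(l^2 + 2*l - 3) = (l - 3)*(l + 2)*(l + 3)*(l + 4)*(l - 1)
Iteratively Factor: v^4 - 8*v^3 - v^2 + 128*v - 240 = (v + 4)*(v^3 - 12*v^2 + 47*v - 60) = (v - 5)*(v + 4)*(v^2 - 7*v + 12) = (v - 5)*(v - 3)*(v + 4)*(v - 4)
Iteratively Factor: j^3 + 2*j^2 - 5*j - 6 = (j + 3)*(j^2 - j - 2) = (j + 1)*(j + 3)*(j - 2)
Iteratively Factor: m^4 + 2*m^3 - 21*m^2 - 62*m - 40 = (m + 1)*(m^3 + m^2 - 22*m - 40) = (m + 1)*(m + 2)*(m^2 - m - 20) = (m - 5)*(m + 1)*(m + 2)*(m + 4)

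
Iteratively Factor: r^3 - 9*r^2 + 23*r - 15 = (r - 1)*(r^2 - 8*r + 15) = (r - 5)*(r - 1)*(r - 3)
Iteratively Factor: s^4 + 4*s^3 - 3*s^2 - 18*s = (s + 3)*(s^3 + s^2 - 6*s) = (s - 2)*(s + 3)*(s^2 + 3*s) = s*(s - 2)*(s + 3)*(s + 3)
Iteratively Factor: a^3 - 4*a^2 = (a - 4)*(a^2) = a*(a - 4)*(a)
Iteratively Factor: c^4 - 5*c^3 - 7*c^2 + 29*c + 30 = (c + 1)*(c^3 - 6*c^2 - c + 30) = (c + 1)*(c + 2)*(c^2 - 8*c + 15) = (c - 3)*(c + 1)*(c + 2)*(c - 5)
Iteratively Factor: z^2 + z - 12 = (z - 3)*(z + 4)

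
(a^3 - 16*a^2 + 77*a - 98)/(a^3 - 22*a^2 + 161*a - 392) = (a - 2)/(a - 8)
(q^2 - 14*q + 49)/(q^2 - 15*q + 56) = (q - 7)/(q - 8)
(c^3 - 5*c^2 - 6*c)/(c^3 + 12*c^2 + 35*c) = (c^2 - 5*c - 6)/(c^2 + 12*c + 35)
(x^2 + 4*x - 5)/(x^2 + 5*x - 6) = (x + 5)/(x + 6)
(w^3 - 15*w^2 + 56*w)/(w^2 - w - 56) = w*(w - 7)/(w + 7)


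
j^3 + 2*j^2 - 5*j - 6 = (j - 2)*(j + 1)*(j + 3)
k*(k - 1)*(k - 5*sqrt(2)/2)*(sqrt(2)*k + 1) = sqrt(2)*k^4 - 4*k^3 - sqrt(2)*k^3 - 5*sqrt(2)*k^2/2 + 4*k^2 + 5*sqrt(2)*k/2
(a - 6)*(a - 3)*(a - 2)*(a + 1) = a^4 - 10*a^3 + 25*a^2 - 36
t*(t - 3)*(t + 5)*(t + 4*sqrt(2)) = t^4 + 2*t^3 + 4*sqrt(2)*t^3 - 15*t^2 + 8*sqrt(2)*t^2 - 60*sqrt(2)*t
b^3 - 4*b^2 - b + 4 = (b - 4)*(b - 1)*(b + 1)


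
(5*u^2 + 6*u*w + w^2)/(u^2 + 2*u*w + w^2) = (5*u + w)/(u + w)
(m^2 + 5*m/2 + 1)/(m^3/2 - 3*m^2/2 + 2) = (2*m^2 + 5*m + 2)/(m^3 - 3*m^2 + 4)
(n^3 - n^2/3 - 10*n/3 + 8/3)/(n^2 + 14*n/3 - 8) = (n^2 + n - 2)/(n + 6)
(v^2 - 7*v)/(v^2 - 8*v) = (v - 7)/(v - 8)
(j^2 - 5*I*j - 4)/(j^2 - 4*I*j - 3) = (j - 4*I)/(j - 3*I)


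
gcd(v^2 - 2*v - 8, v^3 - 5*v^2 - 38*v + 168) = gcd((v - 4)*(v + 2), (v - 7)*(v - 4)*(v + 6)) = v - 4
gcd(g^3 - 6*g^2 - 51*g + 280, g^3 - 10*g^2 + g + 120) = g^2 - 13*g + 40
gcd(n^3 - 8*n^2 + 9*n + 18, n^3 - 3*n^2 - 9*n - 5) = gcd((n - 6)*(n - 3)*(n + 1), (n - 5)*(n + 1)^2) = n + 1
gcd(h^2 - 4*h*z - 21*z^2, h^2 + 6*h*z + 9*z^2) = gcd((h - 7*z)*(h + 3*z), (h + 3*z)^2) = h + 3*z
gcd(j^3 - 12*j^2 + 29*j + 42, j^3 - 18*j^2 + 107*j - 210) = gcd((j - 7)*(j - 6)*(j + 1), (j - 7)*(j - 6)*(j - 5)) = j^2 - 13*j + 42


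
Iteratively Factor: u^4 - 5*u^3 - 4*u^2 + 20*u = (u - 2)*(u^3 - 3*u^2 - 10*u) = (u - 2)*(u + 2)*(u^2 - 5*u) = (u - 5)*(u - 2)*(u + 2)*(u)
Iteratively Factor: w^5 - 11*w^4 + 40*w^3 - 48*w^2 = (w - 3)*(w^4 - 8*w^3 + 16*w^2) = w*(w - 3)*(w^3 - 8*w^2 + 16*w) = w*(w - 4)*(w - 3)*(w^2 - 4*w) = w*(w - 4)^2*(w - 3)*(w)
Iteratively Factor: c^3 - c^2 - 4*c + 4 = (c - 2)*(c^2 + c - 2) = (c - 2)*(c - 1)*(c + 2)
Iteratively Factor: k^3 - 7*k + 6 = (k - 2)*(k^2 + 2*k - 3) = (k - 2)*(k - 1)*(k + 3)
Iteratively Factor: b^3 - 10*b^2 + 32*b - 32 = (b - 4)*(b^2 - 6*b + 8) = (b - 4)^2*(b - 2)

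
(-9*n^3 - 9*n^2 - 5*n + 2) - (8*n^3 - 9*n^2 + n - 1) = -17*n^3 - 6*n + 3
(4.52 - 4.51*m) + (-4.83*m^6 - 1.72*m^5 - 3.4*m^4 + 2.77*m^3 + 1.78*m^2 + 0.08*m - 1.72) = -4.83*m^6 - 1.72*m^5 - 3.4*m^4 + 2.77*m^3 + 1.78*m^2 - 4.43*m + 2.8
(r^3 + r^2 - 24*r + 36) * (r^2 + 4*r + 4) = r^5 + 5*r^4 - 16*r^3 - 56*r^2 + 48*r + 144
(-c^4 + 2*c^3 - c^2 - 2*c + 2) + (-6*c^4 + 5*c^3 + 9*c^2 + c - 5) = -7*c^4 + 7*c^3 + 8*c^2 - c - 3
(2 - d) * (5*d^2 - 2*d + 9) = -5*d^3 + 12*d^2 - 13*d + 18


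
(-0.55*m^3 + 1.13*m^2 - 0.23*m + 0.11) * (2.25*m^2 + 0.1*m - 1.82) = -1.2375*m^5 + 2.4875*m^4 + 0.5965*m^3 - 1.8321*m^2 + 0.4296*m - 0.2002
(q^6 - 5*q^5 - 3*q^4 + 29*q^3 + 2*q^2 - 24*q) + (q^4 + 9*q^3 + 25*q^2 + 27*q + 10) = q^6 - 5*q^5 - 2*q^4 + 38*q^3 + 27*q^2 + 3*q + 10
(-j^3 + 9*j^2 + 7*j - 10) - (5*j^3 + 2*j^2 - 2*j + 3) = -6*j^3 + 7*j^2 + 9*j - 13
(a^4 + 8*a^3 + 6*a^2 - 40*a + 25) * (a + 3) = a^5 + 11*a^4 + 30*a^3 - 22*a^2 - 95*a + 75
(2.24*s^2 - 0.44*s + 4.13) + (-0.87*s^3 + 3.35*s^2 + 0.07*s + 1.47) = -0.87*s^3 + 5.59*s^2 - 0.37*s + 5.6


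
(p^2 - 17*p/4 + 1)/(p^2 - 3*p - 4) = (p - 1/4)/(p + 1)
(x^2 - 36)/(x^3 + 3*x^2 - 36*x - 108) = 1/(x + 3)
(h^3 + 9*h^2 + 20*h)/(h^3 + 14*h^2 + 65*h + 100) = h/(h + 5)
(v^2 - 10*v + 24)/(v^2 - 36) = (v - 4)/(v + 6)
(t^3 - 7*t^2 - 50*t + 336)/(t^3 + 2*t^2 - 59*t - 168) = (t - 6)/(t + 3)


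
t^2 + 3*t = t*(t + 3)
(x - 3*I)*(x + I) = x^2 - 2*I*x + 3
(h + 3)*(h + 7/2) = h^2 + 13*h/2 + 21/2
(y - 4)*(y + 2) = y^2 - 2*y - 8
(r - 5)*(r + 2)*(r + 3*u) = r^3 + 3*r^2*u - 3*r^2 - 9*r*u - 10*r - 30*u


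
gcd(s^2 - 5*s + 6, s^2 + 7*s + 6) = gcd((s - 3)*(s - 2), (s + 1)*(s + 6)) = 1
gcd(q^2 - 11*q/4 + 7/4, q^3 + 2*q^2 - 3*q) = q - 1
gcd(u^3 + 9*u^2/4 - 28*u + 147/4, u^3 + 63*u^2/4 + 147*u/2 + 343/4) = u + 7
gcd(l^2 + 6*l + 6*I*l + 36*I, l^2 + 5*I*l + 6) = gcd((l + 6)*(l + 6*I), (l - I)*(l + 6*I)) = l + 6*I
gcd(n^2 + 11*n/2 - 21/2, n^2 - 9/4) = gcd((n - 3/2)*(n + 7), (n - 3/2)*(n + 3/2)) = n - 3/2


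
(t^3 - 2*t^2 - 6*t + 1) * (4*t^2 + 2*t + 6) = 4*t^5 - 6*t^4 - 22*t^3 - 20*t^2 - 34*t + 6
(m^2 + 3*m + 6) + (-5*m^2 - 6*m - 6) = -4*m^2 - 3*m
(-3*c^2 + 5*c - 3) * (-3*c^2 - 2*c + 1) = 9*c^4 - 9*c^3 - 4*c^2 + 11*c - 3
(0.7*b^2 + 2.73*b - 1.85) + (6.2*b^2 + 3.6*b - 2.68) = 6.9*b^2 + 6.33*b - 4.53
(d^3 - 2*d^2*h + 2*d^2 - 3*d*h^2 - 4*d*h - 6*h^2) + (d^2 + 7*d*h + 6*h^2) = d^3 - 2*d^2*h + 3*d^2 - 3*d*h^2 + 3*d*h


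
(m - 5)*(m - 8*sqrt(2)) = m^2 - 8*sqrt(2)*m - 5*m + 40*sqrt(2)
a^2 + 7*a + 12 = (a + 3)*(a + 4)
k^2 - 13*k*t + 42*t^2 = (k - 7*t)*(k - 6*t)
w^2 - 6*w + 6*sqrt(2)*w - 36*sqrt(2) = (w - 6)*(w + 6*sqrt(2))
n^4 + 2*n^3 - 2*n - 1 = (n - 1)*(n + 1)^3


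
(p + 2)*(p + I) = p^2 + 2*p + I*p + 2*I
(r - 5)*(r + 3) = r^2 - 2*r - 15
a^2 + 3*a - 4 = (a - 1)*(a + 4)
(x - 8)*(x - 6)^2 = x^3 - 20*x^2 + 132*x - 288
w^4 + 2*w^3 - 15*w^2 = w^2*(w - 3)*(w + 5)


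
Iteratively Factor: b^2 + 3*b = (b)*(b + 3)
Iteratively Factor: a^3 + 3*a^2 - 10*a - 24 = (a + 4)*(a^2 - a - 6) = (a + 2)*(a + 4)*(a - 3)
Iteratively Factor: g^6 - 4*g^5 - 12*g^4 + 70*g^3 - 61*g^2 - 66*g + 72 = (g - 3)*(g^5 - g^4 - 15*g^3 + 25*g^2 + 14*g - 24) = (g - 3)^2*(g^4 + 2*g^3 - 9*g^2 - 2*g + 8) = (g - 3)^2*(g - 1)*(g^3 + 3*g^2 - 6*g - 8) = (g - 3)^2*(g - 2)*(g - 1)*(g^2 + 5*g + 4) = (g - 3)^2*(g - 2)*(g - 1)*(g + 4)*(g + 1)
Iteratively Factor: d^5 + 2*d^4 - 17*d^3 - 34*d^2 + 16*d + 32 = (d - 1)*(d^4 + 3*d^3 - 14*d^2 - 48*d - 32) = (d - 1)*(d + 1)*(d^3 + 2*d^2 - 16*d - 32) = (d - 4)*(d - 1)*(d + 1)*(d^2 + 6*d + 8) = (d - 4)*(d - 1)*(d + 1)*(d + 2)*(d + 4)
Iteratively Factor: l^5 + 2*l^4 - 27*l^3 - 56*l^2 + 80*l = (l + 4)*(l^4 - 2*l^3 - 19*l^2 + 20*l) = l*(l + 4)*(l^3 - 2*l^2 - 19*l + 20) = l*(l - 1)*(l + 4)*(l^2 - l - 20) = l*(l - 1)*(l + 4)^2*(l - 5)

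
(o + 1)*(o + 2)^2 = o^3 + 5*o^2 + 8*o + 4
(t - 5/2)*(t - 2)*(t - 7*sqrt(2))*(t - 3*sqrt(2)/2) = t^4 - 17*sqrt(2)*t^3/2 - 9*t^3/2 + 26*t^2 + 153*sqrt(2)*t^2/4 - 189*t/2 - 85*sqrt(2)*t/2 + 105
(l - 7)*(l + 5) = l^2 - 2*l - 35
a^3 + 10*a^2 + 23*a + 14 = (a + 1)*(a + 2)*(a + 7)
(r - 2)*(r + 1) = r^2 - r - 2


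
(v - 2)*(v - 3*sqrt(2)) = v^2 - 3*sqrt(2)*v - 2*v + 6*sqrt(2)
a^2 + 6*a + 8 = (a + 2)*(a + 4)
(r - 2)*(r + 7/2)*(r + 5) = r^3 + 13*r^2/2 + r/2 - 35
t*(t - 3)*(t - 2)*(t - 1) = t^4 - 6*t^3 + 11*t^2 - 6*t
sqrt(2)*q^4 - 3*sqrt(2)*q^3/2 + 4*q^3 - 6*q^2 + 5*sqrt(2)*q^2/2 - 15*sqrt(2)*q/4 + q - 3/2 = (q - 3/2)*(q + sqrt(2)/2)*(q + sqrt(2))*(sqrt(2)*q + 1)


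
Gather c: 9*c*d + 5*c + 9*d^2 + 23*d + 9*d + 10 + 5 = c*(9*d + 5) + 9*d^2 + 32*d + 15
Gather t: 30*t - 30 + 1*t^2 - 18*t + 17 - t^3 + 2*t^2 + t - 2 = -t^3 + 3*t^2 + 13*t - 15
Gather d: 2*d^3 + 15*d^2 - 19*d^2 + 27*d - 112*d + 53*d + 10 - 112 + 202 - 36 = 2*d^3 - 4*d^2 - 32*d + 64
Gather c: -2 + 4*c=4*c - 2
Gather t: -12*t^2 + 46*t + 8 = -12*t^2 + 46*t + 8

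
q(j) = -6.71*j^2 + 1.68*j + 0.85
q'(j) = 1.68 - 13.42*j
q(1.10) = -5.42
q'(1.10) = -13.08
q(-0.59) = -2.48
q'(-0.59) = 9.60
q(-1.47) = -16.12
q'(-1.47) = 21.41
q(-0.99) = -7.39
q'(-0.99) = 14.97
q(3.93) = -96.18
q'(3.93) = -51.06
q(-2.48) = -44.59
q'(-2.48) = 34.96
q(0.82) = -2.28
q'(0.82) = -9.32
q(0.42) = 0.37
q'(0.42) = -3.96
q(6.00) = -230.63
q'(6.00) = -78.84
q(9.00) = -527.54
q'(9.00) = -119.10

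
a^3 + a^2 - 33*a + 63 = (a - 3)^2*(a + 7)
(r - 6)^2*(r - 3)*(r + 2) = r^4 - 13*r^3 + 42*r^2 + 36*r - 216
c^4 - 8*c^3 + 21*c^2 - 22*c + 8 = (c - 4)*(c - 2)*(c - 1)^2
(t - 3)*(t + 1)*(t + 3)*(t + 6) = t^4 + 7*t^3 - 3*t^2 - 63*t - 54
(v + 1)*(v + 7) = v^2 + 8*v + 7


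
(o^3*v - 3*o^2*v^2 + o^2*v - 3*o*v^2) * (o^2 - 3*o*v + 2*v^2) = o^5*v - 6*o^4*v^2 + o^4*v + 11*o^3*v^3 - 6*o^3*v^2 - 6*o^2*v^4 + 11*o^2*v^3 - 6*o*v^4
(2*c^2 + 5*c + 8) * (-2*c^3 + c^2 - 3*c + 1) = -4*c^5 - 8*c^4 - 17*c^3 - 5*c^2 - 19*c + 8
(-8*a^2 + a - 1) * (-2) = 16*a^2 - 2*a + 2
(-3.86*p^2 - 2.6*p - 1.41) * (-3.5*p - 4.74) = 13.51*p^3 + 27.3964*p^2 + 17.259*p + 6.6834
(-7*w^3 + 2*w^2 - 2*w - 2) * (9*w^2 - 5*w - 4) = -63*w^5 + 53*w^4 - 16*w^2 + 18*w + 8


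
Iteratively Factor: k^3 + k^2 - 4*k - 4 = (k + 1)*(k^2 - 4) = (k - 2)*(k + 1)*(k + 2)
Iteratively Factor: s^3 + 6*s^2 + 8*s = (s + 4)*(s^2 + 2*s) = (s + 2)*(s + 4)*(s)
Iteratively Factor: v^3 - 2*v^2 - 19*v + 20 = (v + 4)*(v^2 - 6*v + 5) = (v - 1)*(v + 4)*(v - 5)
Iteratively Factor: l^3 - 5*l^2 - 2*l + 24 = (l - 4)*(l^2 - l - 6) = (l - 4)*(l + 2)*(l - 3)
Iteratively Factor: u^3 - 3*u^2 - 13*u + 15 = (u - 1)*(u^2 - 2*u - 15) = (u - 5)*(u - 1)*(u + 3)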